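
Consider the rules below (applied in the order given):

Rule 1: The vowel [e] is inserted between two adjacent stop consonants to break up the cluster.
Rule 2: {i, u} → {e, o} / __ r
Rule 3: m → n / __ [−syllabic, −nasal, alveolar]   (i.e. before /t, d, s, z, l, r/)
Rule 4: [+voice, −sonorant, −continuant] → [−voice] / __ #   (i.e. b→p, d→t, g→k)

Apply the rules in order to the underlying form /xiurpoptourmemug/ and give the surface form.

Rule 1 (stop-cluster e-epenthesis): /p/ and /t/ form a stop–stop cluster, so [e] is inserted between them. /xiurpoptourmemug/ → xiurpopetourmemug.
Rule 2 (pre-rhotic lowering): /u/ is a high vowel immediately before /r/, so it lowers to [o]. /u/ is a high vowel immediately before /r/, so it lowers to [o]. /xiurpopetourmemug/ → xiorpopetoormemug.
Rule 3 (nasal place assimilation): no segment meets the environment; /xiorpopetoormemug/ is unchanged.
Rule 4 (final devoicing): /g/ is a voiced stop in word-final position, so it devoices to [k]. /xiorpopetoormemug/ → xiorpopetoormemuk.

xiorpopetoormemuk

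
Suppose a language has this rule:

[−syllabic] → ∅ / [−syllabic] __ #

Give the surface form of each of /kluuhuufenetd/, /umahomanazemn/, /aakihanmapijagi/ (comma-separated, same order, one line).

/kluuhuufenetd/: /d/ is the second consonant of a word-final cluster /td/, so it deletes. → [kluuhuufenet].
/umahomanazemn/: /n/ is the second consonant of a word-final cluster /mn/, so it deletes. → [umahomanazem].
/aakihanmapijagi/: the rule's environment is not met; surfaces unchanged as [aakihanmapijagi].

kluuhuufenet, umahomanazem, aakihanmapijagi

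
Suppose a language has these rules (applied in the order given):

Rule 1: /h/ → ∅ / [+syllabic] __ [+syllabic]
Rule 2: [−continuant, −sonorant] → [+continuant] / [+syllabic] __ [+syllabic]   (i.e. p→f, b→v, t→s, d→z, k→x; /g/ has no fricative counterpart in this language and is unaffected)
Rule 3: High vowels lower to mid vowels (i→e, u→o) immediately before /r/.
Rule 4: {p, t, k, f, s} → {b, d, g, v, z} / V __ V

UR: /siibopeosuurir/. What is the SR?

Rule 1 (intervocalic h-deletion): no segment meets the environment; /siibopeosuurir/ is unchanged.
Rule 2 (intervocalic spirantization): /b/ is a stop between vowels /i/ and /o/, so it spirantizes to the fricative [v]. /p/ is a stop between vowels /o/ and /e/, so it spirantizes to the fricative [f]. /siibopeosuurir/ → siivofeosuurir.
Rule 3 (pre-rhotic lowering): /u/ is a high vowel immediately before /r/, so it lowers to [o]. /i/ is a high vowel immediately before /r/, so it lowers to [e]. /siivofeosuurir/ → siivofeosuorer.
Rule 4 (intervocalic voicing): /f/ is a voiceless obstruent between vowels /o/ and /e/, so it voices to [v]. /s/ is a voiceless obstruent between vowels /o/ and /u/, so it voices to [z]. /siivofeosuorer/ → siivoveozuorer.

siivoveozuorer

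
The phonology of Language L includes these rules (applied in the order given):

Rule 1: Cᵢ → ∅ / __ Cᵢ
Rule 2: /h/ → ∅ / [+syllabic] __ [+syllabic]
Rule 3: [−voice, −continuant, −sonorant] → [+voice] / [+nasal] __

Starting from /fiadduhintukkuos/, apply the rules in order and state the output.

fiaduindukuos

Rule 1 (degemination): /dd/ is a geminate; the first /d/ deletes. /kk/ is a geminate; the first /k/ deletes. /fiadduhintukkuos/ → fiaduhintukuos.
Rule 2 (intervocalic h-deletion): /h/ occurs between vowels /u/ and /i/, so it deletes. /fiaduhintukuos/ → fiaduintukuos.
Rule 3 (post-nasal voicing): /t/ is a voiceless stop immediately after the nasal /n/, so it voices to [d]. /fiaduintukuos/ → fiaduindukuos.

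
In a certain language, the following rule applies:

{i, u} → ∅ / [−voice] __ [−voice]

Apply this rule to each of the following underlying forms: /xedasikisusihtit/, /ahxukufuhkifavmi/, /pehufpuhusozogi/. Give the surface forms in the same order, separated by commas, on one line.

/xedasikisusihtit/: /i/ is a high vowel flanked by voiceless consonants /s/ and /k/, so it deletes. /i/ is a high vowel flanked by voiceless consonants /k/ and /s/, so it deletes. /u/ is a high vowel flanked by voiceless consonants /s/ and /s/, so it deletes. /i/ is a high vowel flanked by voiceless consonants /s/ and /h/, so it deletes. /i/ is a high vowel flanked by voiceless consonants /t/ and /t/, so it deletes. → [xedasksshtt].
/ahxukufuhkifavmi/: /u/ is a high vowel flanked by voiceless consonants /x/ and /k/, so it deletes. /u/ is a high vowel flanked by voiceless consonants /k/ and /f/, so it deletes. /u/ is a high vowel flanked by voiceless consonants /f/ and /h/, so it deletes. /i/ is a high vowel flanked by voiceless consonants /k/ and /f/, so it deletes. → [ahxkfhkfavmi].
/pehufpuhusozogi/: /u/ is a high vowel flanked by voiceless consonants /h/ and /f/, so it deletes. /u/ is a high vowel flanked by voiceless consonants /p/ and /h/, so it deletes. /u/ is a high vowel flanked by voiceless consonants /h/ and /s/, so it deletes. → [pehfphsozogi].

xedasksshtt, ahxkfhkfavmi, pehfphsozogi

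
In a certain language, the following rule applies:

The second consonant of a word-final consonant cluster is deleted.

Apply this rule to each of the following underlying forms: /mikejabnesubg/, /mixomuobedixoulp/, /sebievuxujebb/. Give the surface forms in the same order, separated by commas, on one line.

mikejabnesub, mixomuobedixoul, sebievuxujeb

/mikejabnesubg/: /g/ is the second consonant of a word-final cluster /bg/, so it deletes. → [mikejabnesub].
/mixomuobedixoulp/: /p/ is the second consonant of a word-final cluster /lp/, so it deletes. → [mixomuobedixoul].
/sebievuxujebb/: /b/ is the second consonant of a word-final cluster /bb/, so it deletes. → [sebievuxujeb].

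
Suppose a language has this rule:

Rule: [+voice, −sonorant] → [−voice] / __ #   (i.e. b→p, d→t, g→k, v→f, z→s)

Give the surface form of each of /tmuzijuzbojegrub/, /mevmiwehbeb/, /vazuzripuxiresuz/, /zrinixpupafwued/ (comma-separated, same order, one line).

/tmuzijuzbojegrub/: /b/ is a voiced obstruent in word-final position, so it devoices to [p]. → [tmuzijuzbojegrup].
/mevmiwehbeb/: /b/ is a voiced obstruent in word-final position, so it devoices to [p]. → [mevmiwehbep].
/vazuzripuxiresuz/: /z/ is a voiced obstruent in word-final position, so it devoices to [s]. → [vazuzripuxiresus].
/zrinixpupafwued/: /d/ is a voiced obstruent in word-final position, so it devoices to [t]. → [zrinixpupafwuet].

tmuzijuzbojegrup, mevmiwehbep, vazuzripuxiresus, zrinixpupafwuet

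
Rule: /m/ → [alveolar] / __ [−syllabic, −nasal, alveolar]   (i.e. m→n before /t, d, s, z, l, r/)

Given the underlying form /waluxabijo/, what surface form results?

No segment of /waluxabijo/ meets the structural description of the rule, so the form surfaces unchanged.

waluxabijo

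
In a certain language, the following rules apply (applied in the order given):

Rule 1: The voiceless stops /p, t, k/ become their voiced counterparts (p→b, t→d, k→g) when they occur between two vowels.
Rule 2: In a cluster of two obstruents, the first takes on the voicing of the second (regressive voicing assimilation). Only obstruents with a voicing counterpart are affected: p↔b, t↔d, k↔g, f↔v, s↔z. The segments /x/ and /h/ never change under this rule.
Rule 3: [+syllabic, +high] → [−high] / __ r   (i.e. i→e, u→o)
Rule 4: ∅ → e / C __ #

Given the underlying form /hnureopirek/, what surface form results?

Rule 1 (intervocalic voicing): /p/ is a voiceless stop between vowels /o/ and /i/, so it voices to [b]. /hnureopirek/ → hnureobirek.
Rule 2 (regressive voicing assimilation): no segment meets the environment; /hnureobirek/ is unchanged.
Rule 3 (pre-rhotic lowering): /u/ is a high vowel immediately before /r/, so it lowers to [o]. /i/ is a high vowel immediately before /r/, so it lowers to [e]. /hnureobirek/ → hnoreoberek.
Rule 4 (final e-epenthesis): the form ends in the consonant /k/, so [e] is inserted word-finally. /hnoreoberek/ → hnoreobereke.

hnoreobereke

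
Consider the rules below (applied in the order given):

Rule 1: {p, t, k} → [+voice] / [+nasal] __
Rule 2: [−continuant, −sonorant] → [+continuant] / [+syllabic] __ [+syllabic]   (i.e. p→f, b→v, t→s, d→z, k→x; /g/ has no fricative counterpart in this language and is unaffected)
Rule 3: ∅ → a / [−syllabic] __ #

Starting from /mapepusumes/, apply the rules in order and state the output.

Rule 1 (post-nasal voicing): no segment meets the environment; /mapepusumes/ is unchanged.
Rule 2 (intervocalic spirantization): /p/ is a stop between vowels /a/ and /e/, so it spirantizes to the fricative [f]. /p/ is a stop between vowels /e/ and /u/, so it spirantizes to the fricative [f]. /mapepusumes/ → mafefusumes.
Rule 3 (final a-epenthesis): the form ends in the consonant /s/, so [a] is inserted word-finally. /mafefusumes/ → mafefusumesa.

mafefusumesa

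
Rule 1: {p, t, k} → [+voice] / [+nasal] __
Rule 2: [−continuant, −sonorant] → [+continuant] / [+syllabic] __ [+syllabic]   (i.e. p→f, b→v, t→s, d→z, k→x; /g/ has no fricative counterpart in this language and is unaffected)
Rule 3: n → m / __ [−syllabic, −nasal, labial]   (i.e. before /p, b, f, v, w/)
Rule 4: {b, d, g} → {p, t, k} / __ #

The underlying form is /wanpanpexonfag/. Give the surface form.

wambambexomfak

Rule 1 (post-nasal voicing): /p/ is a voiceless stop immediately after the nasal /n/, so it voices to [b]. /p/ is a voiceless stop immediately after the nasal /n/, so it voices to [b]. /wanpanpexonfag/ → wanbanbexonfag.
Rule 2 (intervocalic spirantization): no segment meets the environment; /wanbanbexonfag/ is unchanged.
Rule 3 (nasal place assimilation): /n/ precedes the labial consonant /b/, so it assimilates in place to [m]. /n/ precedes the labial consonant /b/, so it assimilates in place to [m]. /n/ precedes the labial consonant /f/, so it assimilates in place to [m]. /wanbanbexonfag/ → wambambexomfag.
Rule 4 (final devoicing): /g/ is a voiced stop in word-final position, so it devoices to [k]. /wambambexomfag/ → wambambexomfak.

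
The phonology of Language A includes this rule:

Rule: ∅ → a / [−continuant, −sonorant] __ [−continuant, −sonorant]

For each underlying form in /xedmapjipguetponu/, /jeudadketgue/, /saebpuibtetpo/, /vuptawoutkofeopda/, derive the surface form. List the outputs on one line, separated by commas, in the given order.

xedmapjipaguetaponu, jeudadaketague, saebapuibatetapo, vupatawoutakofeopada

/xedmapjipguetponu/: /p/ and /g/ form a stop–stop cluster, so [a] is inserted between them. /t/ and /p/ form a stop–stop cluster, so [a] is inserted between them. → [xedmapjipaguetaponu].
/jeudadketgue/: /d/ and /k/ form a stop–stop cluster, so [a] is inserted between them. /t/ and /g/ form a stop–stop cluster, so [a] is inserted between them. → [jeudadaketague].
/saebpuibtetpo/: /b/ and /p/ form a stop–stop cluster, so [a] is inserted between them. /b/ and /t/ form a stop–stop cluster, so [a] is inserted between them. /t/ and /p/ form a stop–stop cluster, so [a] is inserted between them. → [saebapuibatetapo].
/vuptawoutkofeopda/: /p/ and /t/ form a stop–stop cluster, so [a] is inserted between them. /t/ and /k/ form a stop–stop cluster, so [a] is inserted between them. /p/ and /d/ form a stop–stop cluster, so [a] is inserted between them. → [vupatawoutakofeopada].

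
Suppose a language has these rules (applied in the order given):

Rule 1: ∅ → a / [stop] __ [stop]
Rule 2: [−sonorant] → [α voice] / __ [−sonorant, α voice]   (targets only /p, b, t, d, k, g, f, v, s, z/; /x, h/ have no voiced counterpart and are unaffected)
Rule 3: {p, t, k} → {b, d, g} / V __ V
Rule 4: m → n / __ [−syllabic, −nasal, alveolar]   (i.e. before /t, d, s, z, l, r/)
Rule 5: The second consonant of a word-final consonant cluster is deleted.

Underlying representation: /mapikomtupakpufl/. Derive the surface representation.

mabigontubagabuf

Rule 1 (stop-cluster a-epenthesis): /k/ and /p/ form a stop–stop cluster, so [a] is inserted between them. /mapikomtupakpufl/ → mapikomtupakapufl.
Rule 2 (regressive voicing assimilation): no segment meets the environment; /mapikomtupakapufl/ is unchanged.
Rule 3 (intervocalic voicing): /p/ is a voiceless stop between vowels /a/ and /i/, so it voices to [b]. /k/ is a voiceless stop between vowels /i/ and /o/, so it voices to [g]. /p/ is a voiceless stop between vowels /u/ and /a/, so it voices to [b]. /k/ is a voiceless stop between vowels /a/ and /a/, so it voices to [g]. /p/ is a voiceless stop between vowels /a/ and /u/, so it voices to [b]. /mapikomtupakapufl/ → mabigomtubagabufl.
Rule 4 (nasal place assimilation): /m/ precedes the alveolar consonant /t/, so it assimilates in place to [n]. /mabigomtubagabufl/ → mabigontubagabufl.
Rule 5 (final cluster simplification): /l/ is the second consonant of a word-final cluster /fl/, so it deletes. /mabigontubagabufl/ → mabigontubagabuf.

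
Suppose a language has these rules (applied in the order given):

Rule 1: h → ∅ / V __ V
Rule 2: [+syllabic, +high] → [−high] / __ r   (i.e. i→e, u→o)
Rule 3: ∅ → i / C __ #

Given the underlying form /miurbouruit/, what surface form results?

Rule 1 (intervocalic h-deletion): no segment meets the environment; /miurbouruit/ is unchanged.
Rule 2 (pre-rhotic lowering): /u/ is a high vowel immediately before /r/, so it lowers to [o]. /u/ is a high vowel immediately before /r/, so it lowers to [o]. /miurbouruit/ → miorbooruit.
Rule 3 (final i-epenthesis): the form ends in the consonant /t/, so [i] is inserted word-finally. /miorbooruit/ → miorbooruiti.

miorbooruiti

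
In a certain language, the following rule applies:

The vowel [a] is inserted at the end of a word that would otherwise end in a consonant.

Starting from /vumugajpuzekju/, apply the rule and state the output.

vumugajpuzekju

No segment of /vumugajpuzekju/ meets the structural description of the rule, so the form surfaces unchanged.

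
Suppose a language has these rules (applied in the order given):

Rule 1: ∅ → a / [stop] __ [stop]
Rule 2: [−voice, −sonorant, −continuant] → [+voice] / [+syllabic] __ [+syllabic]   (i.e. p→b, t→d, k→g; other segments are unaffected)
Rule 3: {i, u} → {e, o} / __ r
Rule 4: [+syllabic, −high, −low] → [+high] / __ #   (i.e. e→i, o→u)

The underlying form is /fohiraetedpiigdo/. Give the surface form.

foheraededabiigadu

Rule 1 (stop-cluster a-epenthesis): /d/ and /p/ form a stop–stop cluster, so [a] is inserted between them. /g/ and /d/ form a stop–stop cluster, so [a] is inserted between them. /fohiraetedpiigdo/ → fohiraetedapiigado.
Rule 2 (intervocalic voicing): /t/ is a voiceless stop between vowels /e/ and /e/, so it voices to [d]. /p/ is a voiceless stop between vowels /a/ and /i/, so it voices to [b]. /fohiraetedapiigado/ → fohiraededabiigado.
Rule 3 (pre-rhotic lowering): /i/ is a high vowel immediately before /r/, so it lowers to [e]. /fohiraededabiigado/ → foheraededabiigado.
Rule 4 (final vowel raising): /o/ is a mid vowel in word-final position, so it raises to [u]. /foheraededabiigado/ → foheraededabiigadu.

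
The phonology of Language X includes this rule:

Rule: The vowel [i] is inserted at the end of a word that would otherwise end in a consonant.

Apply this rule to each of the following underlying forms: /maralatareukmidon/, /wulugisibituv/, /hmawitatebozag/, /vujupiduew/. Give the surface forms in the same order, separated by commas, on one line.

/maralatareukmidon/: the form ends in the consonant /n/, so [i] is inserted word-finally. → [maralatareukmidoni].
/wulugisibituv/: the form ends in the consonant /v/, so [i] is inserted word-finally. → [wulugisibituvi].
/hmawitatebozag/: the form ends in the consonant /g/, so [i] is inserted word-finally. → [hmawitatebozagi].
/vujupiduew/: the form ends in the consonant /w/, so [i] is inserted word-finally. → [vujupiduewi].

maralatareukmidoni, wulugisibituvi, hmawitatebozagi, vujupiduewi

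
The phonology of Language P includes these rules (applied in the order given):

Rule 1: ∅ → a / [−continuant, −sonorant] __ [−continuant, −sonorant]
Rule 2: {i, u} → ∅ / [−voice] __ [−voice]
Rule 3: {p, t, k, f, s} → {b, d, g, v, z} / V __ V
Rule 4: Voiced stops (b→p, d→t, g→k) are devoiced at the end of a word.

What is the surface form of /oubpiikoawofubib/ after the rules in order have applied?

oubabiigoawovubip

Rule 1 (stop-cluster a-epenthesis): /b/ and /p/ form a stop–stop cluster, so [a] is inserted between them. /oubpiikoawofubib/ → oubapiikoawofubib.
Rule 2 (high vowel syncope): no segment meets the environment; /oubapiikoawofubib/ is unchanged.
Rule 3 (intervocalic voicing): /p/ is a voiceless obstruent between vowels /a/ and /i/, so it voices to [b]. /k/ is a voiceless obstruent between vowels /i/ and /o/, so it voices to [g]. /f/ is a voiceless obstruent between vowels /o/ and /u/, so it voices to [v]. /oubapiikoawofubib/ → oubabiigoawovubib.
Rule 4 (final devoicing): /b/ is a voiced stop in word-final position, so it devoices to [p]. /oubabiigoawovubib/ → oubabiigoawovubip.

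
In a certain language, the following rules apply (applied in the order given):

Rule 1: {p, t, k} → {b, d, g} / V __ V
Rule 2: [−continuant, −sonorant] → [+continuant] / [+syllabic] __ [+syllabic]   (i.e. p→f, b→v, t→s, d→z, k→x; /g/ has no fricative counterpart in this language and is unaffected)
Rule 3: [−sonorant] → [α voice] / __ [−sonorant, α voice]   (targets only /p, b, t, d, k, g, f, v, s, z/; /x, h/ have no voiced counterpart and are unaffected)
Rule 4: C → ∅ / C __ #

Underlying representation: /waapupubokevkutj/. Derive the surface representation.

Rule 1 (intervocalic voicing): /p/ is a voiceless stop between vowels /a/ and /u/, so it voices to [b]. /p/ is a voiceless stop between vowels /u/ and /u/, so it voices to [b]. /k/ is a voiceless stop between vowels /o/ and /e/, so it voices to [g]. /waapupubokevkutj/ → waabububogevkutj.
Rule 2 (intervocalic spirantization): /b/ is a stop between vowels /a/ and /u/, so it spirantizes to the fricative [v]. /b/ is a stop between vowels /u/ and /u/, so it spirantizes to the fricative [v]. /b/ is a stop between vowels /u/ and /o/, so it spirantizes to the fricative [v]. /waabububogevkutj/ → waavuvuvogevkutj.
Rule 3 (regressive voicing assimilation): /v/ precedes the voiceless obstruent /k/, so it devoices to [f] by assimilation. /waavuvuvogevkutj/ → waavuvuvogefkutj.
Rule 4 (final cluster simplification): /j/ is the second consonant of a word-final cluster /tj/, so it deletes. /waavuvuvogefkutj/ → waavuvuvogefkut.

waavuvuvogefkut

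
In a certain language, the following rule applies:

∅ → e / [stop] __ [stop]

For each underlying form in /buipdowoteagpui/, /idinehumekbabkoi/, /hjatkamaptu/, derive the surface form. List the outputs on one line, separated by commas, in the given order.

/buipdowoteagpui/: /p/ and /d/ form a stop–stop cluster, so [e] is inserted between them. /g/ and /p/ form a stop–stop cluster, so [e] is inserted between them. → [buipedowoteagepui].
/idinehumekbabkoi/: /k/ and /b/ form a stop–stop cluster, so [e] is inserted between them. /b/ and /k/ form a stop–stop cluster, so [e] is inserted between them. → [idinehumekebabekoi].
/hjatkamaptu/: /t/ and /k/ form a stop–stop cluster, so [e] is inserted between them. /p/ and /t/ form a stop–stop cluster, so [e] is inserted between them. → [hjatekamapetu].

buipedowoteagepui, idinehumekebabekoi, hjatekamapetu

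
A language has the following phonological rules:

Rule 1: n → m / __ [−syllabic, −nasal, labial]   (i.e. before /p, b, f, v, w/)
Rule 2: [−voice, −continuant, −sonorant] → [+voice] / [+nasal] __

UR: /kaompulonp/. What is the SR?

Rule 1 (nasal place assimilation): /n/ precedes the labial consonant /p/, so it assimilates in place to [m]. /kaompulonp/ → kaompulomp.
Rule 2 (post-nasal voicing): /p/ is a voiceless stop immediately after the nasal /m/, so it voices to [b]. /p/ is a voiceless stop immediately after the nasal /m/, so it voices to [b]. /kaompulomp/ → kaombulomb.

kaombulomb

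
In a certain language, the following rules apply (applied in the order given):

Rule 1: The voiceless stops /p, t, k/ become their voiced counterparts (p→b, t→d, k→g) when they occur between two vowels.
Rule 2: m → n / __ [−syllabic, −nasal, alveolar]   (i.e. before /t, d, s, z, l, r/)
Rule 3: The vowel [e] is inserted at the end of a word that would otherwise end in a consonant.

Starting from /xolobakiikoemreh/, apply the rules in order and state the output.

Rule 1 (intervocalic voicing): /k/ is a voiceless stop between vowels /a/ and /i/, so it voices to [g]. /k/ is a voiceless stop between vowels /i/ and /o/, so it voices to [g]. /xolobakiikoemreh/ → xolobagiigoemreh.
Rule 2 (nasal place assimilation): /m/ precedes the alveolar consonant /r/, so it assimilates in place to [n]. /xolobagiigoemreh/ → xolobagiigoenreh.
Rule 3 (final e-epenthesis): the form ends in the consonant /h/, so [e] is inserted word-finally. /xolobagiigoenreh/ → xolobagiigoenrehe.

xolobagiigoenrehe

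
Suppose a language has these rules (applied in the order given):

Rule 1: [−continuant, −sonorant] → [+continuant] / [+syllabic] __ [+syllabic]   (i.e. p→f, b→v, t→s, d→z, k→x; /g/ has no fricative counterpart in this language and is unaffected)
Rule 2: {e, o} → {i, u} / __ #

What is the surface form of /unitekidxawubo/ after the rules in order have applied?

unisexidxawuvu

Rule 1 (intervocalic spirantization): /t/ is a stop between vowels /i/ and /e/, so it spirantizes to the fricative [s]. /k/ is a stop between vowels /e/ and /i/, so it spirantizes to the fricative [x]. /b/ is a stop between vowels /u/ and /o/, so it spirantizes to the fricative [v]. /unitekidxawubo/ → unisexidxawuvo.
Rule 2 (final vowel raising): /o/ is a mid vowel in word-final position, so it raises to [u]. /unisexidxawuvo/ → unisexidxawuvu.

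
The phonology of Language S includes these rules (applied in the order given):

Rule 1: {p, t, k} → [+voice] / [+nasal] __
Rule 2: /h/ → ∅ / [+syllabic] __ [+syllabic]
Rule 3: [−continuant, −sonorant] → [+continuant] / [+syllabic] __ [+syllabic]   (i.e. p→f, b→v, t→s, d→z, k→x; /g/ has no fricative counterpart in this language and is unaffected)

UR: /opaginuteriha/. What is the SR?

ofaginuseria

Rule 1 (post-nasal voicing): no segment meets the environment; /opaginuteriha/ is unchanged.
Rule 2 (intervocalic h-deletion): /h/ occurs between vowels /i/ and /a/, so it deletes. /opaginuteriha/ → opaginuteria.
Rule 3 (intervocalic spirantization): /p/ is a stop between vowels /o/ and /a/, so it spirantizes to the fricative [f]. /t/ is a stop between vowels /u/ and /e/, so it spirantizes to the fricative [s]. /opaginuteria/ → ofaginuseria.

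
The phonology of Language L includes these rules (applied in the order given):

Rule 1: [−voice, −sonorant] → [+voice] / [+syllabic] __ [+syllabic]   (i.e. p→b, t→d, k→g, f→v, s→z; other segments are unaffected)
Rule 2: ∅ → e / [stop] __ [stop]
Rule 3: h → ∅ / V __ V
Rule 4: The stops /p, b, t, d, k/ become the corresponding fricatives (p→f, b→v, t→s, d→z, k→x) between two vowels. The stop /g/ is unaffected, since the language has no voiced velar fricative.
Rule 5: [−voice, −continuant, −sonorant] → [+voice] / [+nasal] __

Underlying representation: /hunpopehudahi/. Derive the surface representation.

Rule 1 (intervocalic voicing): /p/ is a voiceless obstruent between vowels /o/ and /e/, so it voices to [b]. /hunpopehudahi/ → hunpobehudahi.
Rule 2 (stop-cluster e-epenthesis): no segment meets the environment; /hunpobehudahi/ is unchanged.
Rule 3 (intervocalic h-deletion): /h/ occurs between vowels /e/ and /u/, so it deletes. /h/ occurs between vowels /a/ and /i/, so it deletes. /hunpobehudahi/ → hunpobeudai.
Rule 4 (intervocalic spirantization): /b/ is a stop between vowels /o/ and /e/, so it spirantizes to the fricative [v]. /d/ is a stop between vowels /u/ and /a/, so it spirantizes to the fricative [z]. /hunpobeudai/ → hunpoveuzai.
Rule 5 (post-nasal voicing): /p/ is a voiceless stop immediately after the nasal /n/, so it voices to [b]. /hunpoveuzai/ → hunboveuzai.

hunboveuzai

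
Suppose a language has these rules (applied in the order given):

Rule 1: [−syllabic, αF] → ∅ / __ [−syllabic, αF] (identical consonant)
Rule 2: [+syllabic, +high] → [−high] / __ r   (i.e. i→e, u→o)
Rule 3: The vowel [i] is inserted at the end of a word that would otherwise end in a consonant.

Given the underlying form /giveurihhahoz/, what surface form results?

Rule 1 (degemination): /hh/ is a geminate; the first /h/ deletes. /giveurihhahoz/ → giveurihahoz.
Rule 2 (pre-rhotic lowering): /u/ is a high vowel immediately before /r/, so it lowers to [o]. /giveurihahoz/ → giveorihahoz.
Rule 3 (final i-epenthesis): the form ends in the consonant /z/, so [i] is inserted word-finally. /giveorihahoz/ → giveorihahozi.

giveorihahozi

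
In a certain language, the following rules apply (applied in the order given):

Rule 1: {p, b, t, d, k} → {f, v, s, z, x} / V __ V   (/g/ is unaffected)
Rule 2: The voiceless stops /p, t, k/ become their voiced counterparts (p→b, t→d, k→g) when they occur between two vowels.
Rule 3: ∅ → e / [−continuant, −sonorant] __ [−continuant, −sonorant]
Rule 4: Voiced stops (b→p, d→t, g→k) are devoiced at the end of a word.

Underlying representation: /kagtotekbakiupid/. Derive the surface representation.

Rule 1 (intervocalic spirantization): /t/ is a stop between vowels /o/ and /e/, so it spirantizes to the fricative [s]. /k/ is a stop between vowels /a/ and /i/, so it spirantizes to the fricative [x]. /p/ is a stop between vowels /u/ and /i/, so it spirantizes to the fricative [f]. /kagtotekbakiupid/ → kagtosekbaxiufid.
Rule 2 (intervocalic voicing): no segment meets the environment; /kagtosekbaxiufid/ is unchanged.
Rule 3 (stop-cluster e-epenthesis): /g/ and /t/ form a stop–stop cluster, so [e] is inserted between them. /k/ and /b/ form a stop–stop cluster, so [e] is inserted between them. /kagtosekbaxiufid/ → kagetosekebaxiufid.
Rule 4 (final devoicing): /d/ is a voiced stop in word-final position, so it devoices to [t]. /kagetosekebaxiufid/ → kagetosekebaxiufit.

kagetosekebaxiufit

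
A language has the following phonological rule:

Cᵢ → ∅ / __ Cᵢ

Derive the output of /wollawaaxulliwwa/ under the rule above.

/ll/ is a geminate; the first /l/ deletes.
/ll/ is a geminate; the first /l/ deletes.
/ww/ is a geminate; the first /w/ deletes.
The other instances of /w/, /l/, /x/ do not occur in the required environment and remain unchanged.
Surface form: [wolawaaxuliwa].

wolawaaxuliwa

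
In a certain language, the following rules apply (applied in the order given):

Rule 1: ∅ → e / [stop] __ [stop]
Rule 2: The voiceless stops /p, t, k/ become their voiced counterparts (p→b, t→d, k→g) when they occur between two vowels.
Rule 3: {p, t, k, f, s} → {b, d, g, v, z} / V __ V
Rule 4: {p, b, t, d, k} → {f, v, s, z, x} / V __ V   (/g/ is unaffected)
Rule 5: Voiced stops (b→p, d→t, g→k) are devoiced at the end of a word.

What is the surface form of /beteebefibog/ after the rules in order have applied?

Rule 1 (stop-cluster e-epenthesis): no segment meets the environment; /beteebefibog/ is unchanged.
Rule 2 (intervocalic voicing): /t/ is a voiceless stop between vowels /e/ and /e/, so it voices to [d]. /beteebefibog/ → bedeebefibog.
Rule 3 (intervocalic voicing): /f/ is a voiceless obstruent between vowels /e/ and /i/, so it voices to [v]. /bedeebefibog/ → bedeebevibog.
Rule 4 (intervocalic spirantization): /d/ is a stop between vowels /e/ and /e/, so it spirantizes to the fricative [z]. /b/ is a stop between vowels /e/ and /e/, so it spirantizes to the fricative [v]. /b/ is a stop between vowels /i/ and /o/, so it spirantizes to the fricative [v]. /bedeebevibog/ → bezeevevivog.
Rule 5 (final devoicing): /g/ is a voiced stop in word-final position, so it devoices to [k]. /bezeevevivog/ → bezeevevivok.

bezeevevivok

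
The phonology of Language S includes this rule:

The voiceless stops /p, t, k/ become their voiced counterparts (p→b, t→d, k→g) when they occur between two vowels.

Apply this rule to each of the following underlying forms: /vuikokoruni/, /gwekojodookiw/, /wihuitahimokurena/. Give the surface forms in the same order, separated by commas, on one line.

/vuikokoruni/: /k/ is a voiceless stop between vowels /i/ and /o/, so it voices to [g]. /k/ is a voiceless stop between vowels /o/ and /o/, so it voices to [g]. → [vuigogoruni].
/gwekojodookiw/: /k/ is a voiceless stop between vowels /e/ and /o/, so it voices to [g]. /k/ is a voiceless stop between vowels /o/ and /i/, so it voices to [g]. → [gwegojodoogiw].
/wihuitahimokurena/: /t/ is a voiceless stop between vowels /i/ and /a/, so it voices to [d]. /k/ is a voiceless stop between vowels /o/ and /u/, so it voices to [g]. → [wihuidahimogurena].

vuigogoruni, gwegojodoogiw, wihuidahimogurena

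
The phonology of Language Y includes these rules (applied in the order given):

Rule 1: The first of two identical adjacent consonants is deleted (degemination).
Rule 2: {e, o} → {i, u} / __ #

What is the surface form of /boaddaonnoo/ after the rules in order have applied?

Rule 1 (degemination): /dd/ is a geminate; the first /d/ deletes. /nn/ is a geminate; the first /n/ deletes. /boaddaonnoo/ → boadaonoo.
Rule 2 (final vowel raising): /o/ is a mid vowel in word-final position, so it raises to [u]. /boadaonoo/ → boadaonou.

boadaonou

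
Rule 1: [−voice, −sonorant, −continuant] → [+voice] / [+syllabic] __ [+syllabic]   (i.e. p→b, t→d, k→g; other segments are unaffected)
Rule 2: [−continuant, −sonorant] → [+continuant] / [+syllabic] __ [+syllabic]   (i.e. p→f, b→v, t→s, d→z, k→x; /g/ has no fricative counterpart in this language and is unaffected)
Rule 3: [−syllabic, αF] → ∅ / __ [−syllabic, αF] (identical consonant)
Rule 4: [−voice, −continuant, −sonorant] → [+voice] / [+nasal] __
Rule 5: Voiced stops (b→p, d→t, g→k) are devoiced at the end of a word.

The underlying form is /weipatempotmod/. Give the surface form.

weivazembotmot

Rule 1 (intervocalic voicing): /p/ is a voiceless stop between vowels /i/ and /a/, so it voices to [b]. /t/ is a voiceless stop between vowels /a/ and /e/, so it voices to [d]. /weipatempotmod/ → weibadempotmod.
Rule 2 (intervocalic spirantization): /b/ is a stop between vowels /i/ and /a/, so it spirantizes to the fricative [v]. /d/ is a stop between vowels /a/ and /e/, so it spirantizes to the fricative [z]. /weibadempotmod/ → weivazempotmod.
Rule 3 (degemination): no segment meets the environment; /weivazempotmod/ is unchanged.
Rule 4 (post-nasal voicing): /p/ is a voiceless stop immediately after the nasal /m/, so it voices to [b]. /weivazempotmod/ → weivazembotmod.
Rule 5 (final devoicing): /d/ is a voiced stop in word-final position, so it devoices to [t]. /weivazembotmod/ → weivazembotmot.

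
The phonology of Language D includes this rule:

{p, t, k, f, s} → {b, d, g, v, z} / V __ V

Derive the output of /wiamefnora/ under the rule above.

wiamefnora

No segment of /wiamefnora/ meets the structural description of the rule, so the form surfaces unchanged.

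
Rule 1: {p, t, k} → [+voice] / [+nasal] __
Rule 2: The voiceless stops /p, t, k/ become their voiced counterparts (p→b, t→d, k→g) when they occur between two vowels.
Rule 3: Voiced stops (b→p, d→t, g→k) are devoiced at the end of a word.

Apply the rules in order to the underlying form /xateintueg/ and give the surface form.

Rule 1 (post-nasal voicing): /t/ is a voiceless stop immediately after the nasal /n/, so it voices to [d]. /xateintueg/ → xateindueg.
Rule 2 (intervocalic voicing): /t/ is a voiceless stop between vowels /a/ and /e/, so it voices to [d]. /xateindueg/ → xadeindueg.
Rule 3 (final devoicing): /g/ is a voiced stop in word-final position, so it devoices to [k]. /xadeindueg/ → xadeinduek.

xadeinduek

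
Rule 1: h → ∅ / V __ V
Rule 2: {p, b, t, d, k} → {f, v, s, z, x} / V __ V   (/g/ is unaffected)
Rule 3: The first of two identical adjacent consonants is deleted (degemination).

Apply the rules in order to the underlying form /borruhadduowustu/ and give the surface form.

Rule 1 (intervocalic h-deletion): /h/ occurs between vowels /u/ and /a/, so it deletes. /borruhadduowustu/ → borruadduowustu.
Rule 2 (intervocalic spirantization): no segment meets the environment; /borruadduowustu/ is unchanged.
Rule 3 (degemination): /rr/ is a geminate; the first /r/ deletes. /dd/ is a geminate; the first /d/ deletes. /borruadduowustu/ → boruaduowustu.

boruaduowustu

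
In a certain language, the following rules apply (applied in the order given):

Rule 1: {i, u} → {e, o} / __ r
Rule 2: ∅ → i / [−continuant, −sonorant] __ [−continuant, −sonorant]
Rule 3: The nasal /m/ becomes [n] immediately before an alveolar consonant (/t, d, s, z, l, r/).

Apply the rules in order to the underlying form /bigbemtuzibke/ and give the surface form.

Rule 1 (pre-rhotic lowering): no segment meets the environment; /bigbemtuzibke/ is unchanged.
Rule 2 (stop-cluster i-epenthesis): /g/ and /b/ form a stop–stop cluster, so [i] is inserted between them. /b/ and /k/ form a stop–stop cluster, so [i] is inserted between them. /bigbemtuzibke/ → bigibemtuzibike.
Rule 3 (nasal place assimilation): /m/ precedes the alveolar consonant /t/, so it assimilates in place to [n]. /bigibemtuzibike/ → bigibentuzibike.

bigibentuzibike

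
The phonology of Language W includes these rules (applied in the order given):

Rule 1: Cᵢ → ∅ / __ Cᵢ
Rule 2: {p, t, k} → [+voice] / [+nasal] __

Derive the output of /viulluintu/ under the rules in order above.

Rule 1 (degemination): /ll/ is a geminate; the first /l/ deletes. /viulluintu/ → viuluintu.
Rule 2 (post-nasal voicing): /t/ is a voiceless stop immediately after the nasal /n/, so it voices to [d]. /viuluintu/ → viuluindu.

viuluindu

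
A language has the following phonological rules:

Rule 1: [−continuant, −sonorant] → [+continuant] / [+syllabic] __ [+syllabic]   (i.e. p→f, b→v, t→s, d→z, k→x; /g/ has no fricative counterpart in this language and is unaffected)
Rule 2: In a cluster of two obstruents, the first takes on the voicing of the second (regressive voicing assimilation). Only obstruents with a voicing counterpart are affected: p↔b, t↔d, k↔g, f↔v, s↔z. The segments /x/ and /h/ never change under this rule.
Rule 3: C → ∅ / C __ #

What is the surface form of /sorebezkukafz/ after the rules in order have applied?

soreveskuxav

Rule 1 (intervocalic spirantization): /b/ is a stop between vowels /e/ and /e/, so it spirantizes to the fricative [v]. /k/ is a stop between vowels /u/ and /a/, so it spirantizes to the fricative [x]. /sorebezkukafz/ → sorevezkuxafz.
Rule 2 (regressive voicing assimilation): /z/ precedes the voiceless obstruent /k/, so it devoices to [s] by assimilation. /f/ precedes the voiced obstruent /z/, so it voices to [v] by assimilation. /sorevezkuxafz/ → soreveskuxavz.
Rule 3 (final cluster simplification): /z/ is the second consonant of a word-final cluster /vz/, so it deletes. /soreveskuxavz/ → soreveskuxav.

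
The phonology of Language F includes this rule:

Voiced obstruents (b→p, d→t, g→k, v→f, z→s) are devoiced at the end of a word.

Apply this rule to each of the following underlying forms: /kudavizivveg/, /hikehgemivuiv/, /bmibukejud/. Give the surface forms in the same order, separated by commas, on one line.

kudavizivvek, hikehgemivuif, bmibukejut

/kudavizivveg/: /g/ is a voiced obstruent in word-final position, so it devoices to [k]. → [kudavizivvek].
/hikehgemivuiv/: /v/ is a voiced obstruent in word-final position, so it devoices to [f]. → [hikehgemivuif].
/bmibukejud/: /d/ is a voiced obstruent in word-final position, so it devoices to [t]. → [bmibukejut].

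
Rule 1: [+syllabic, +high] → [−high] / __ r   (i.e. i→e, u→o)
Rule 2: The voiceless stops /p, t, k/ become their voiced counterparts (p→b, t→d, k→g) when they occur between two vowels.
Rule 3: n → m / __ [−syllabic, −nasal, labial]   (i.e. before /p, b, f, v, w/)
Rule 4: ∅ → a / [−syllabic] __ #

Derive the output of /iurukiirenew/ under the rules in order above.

iorugierenewa

Rule 1 (pre-rhotic lowering): /u/ is a high vowel immediately before /r/, so it lowers to [o]. /i/ is a high vowel immediately before /r/, so it lowers to [e]. /iurukiirenew/ → iorukierenew.
Rule 2 (intervocalic voicing): /k/ is a voiceless stop between vowels /u/ and /i/, so it voices to [g]. /iorukierenew/ → iorugierenew.
Rule 3 (nasal place assimilation): no segment meets the environment; /iorugierenew/ is unchanged.
Rule 4 (final a-epenthesis): the form ends in the consonant /w/, so [a] is inserted word-finally. /iorugierenew/ → iorugierenewa.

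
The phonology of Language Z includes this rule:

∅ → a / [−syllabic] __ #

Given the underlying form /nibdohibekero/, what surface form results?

No segment of /nibdohibekero/ meets the structural description of the rule, so the form surfaces unchanged.

nibdohibekero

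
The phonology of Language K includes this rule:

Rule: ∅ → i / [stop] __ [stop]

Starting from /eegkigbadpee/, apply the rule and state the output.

/g/ and /k/ form a stop–stop cluster, so [i] is inserted between them.
/g/ and /b/ form a stop–stop cluster, so [i] is inserted between them.
/d/ and /p/ form a stop–stop cluster, so [i] is inserted between them.
Surface form: [eegikigibadipee].

eegikigibadipee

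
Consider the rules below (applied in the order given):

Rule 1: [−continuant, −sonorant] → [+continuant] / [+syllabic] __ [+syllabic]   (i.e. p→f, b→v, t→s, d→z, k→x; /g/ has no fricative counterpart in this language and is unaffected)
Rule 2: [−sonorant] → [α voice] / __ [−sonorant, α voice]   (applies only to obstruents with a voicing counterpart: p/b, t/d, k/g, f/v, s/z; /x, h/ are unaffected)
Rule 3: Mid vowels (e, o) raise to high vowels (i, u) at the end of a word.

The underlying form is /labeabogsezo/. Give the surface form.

Rule 1 (intervocalic spirantization): /b/ is a stop between vowels /a/ and /e/, so it spirantizes to the fricative [v]. /b/ is a stop between vowels /a/ and /o/, so it spirantizes to the fricative [v]. /labeabogsezo/ → laveavogsezo.
Rule 2 (regressive voicing assimilation): /g/ precedes the voiceless obstruent /s/, so it devoices to [k] by assimilation. /laveavogsezo/ → laveavoksezo.
Rule 3 (final vowel raising): /o/ is a mid vowel in word-final position, so it raises to [u]. /laveavoksezo/ → laveavoksezu.

laveavoksezu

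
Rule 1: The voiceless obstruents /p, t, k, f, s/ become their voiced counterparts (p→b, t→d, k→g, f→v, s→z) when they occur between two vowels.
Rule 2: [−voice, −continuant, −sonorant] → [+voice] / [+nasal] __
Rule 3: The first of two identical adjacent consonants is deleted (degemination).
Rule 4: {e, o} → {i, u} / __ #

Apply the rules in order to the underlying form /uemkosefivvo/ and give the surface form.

uemgozevivu

Rule 1 (intervocalic voicing): /s/ is a voiceless obstruent between vowels /o/ and /e/, so it voices to [z]. /f/ is a voiceless obstruent between vowels /e/ and /i/, so it voices to [v]. /uemkosefivvo/ → uemkozevivvo.
Rule 2 (post-nasal voicing): /k/ is a voiceless stop immediately after the nasal /m/, so it voices to [g]. /uemkozevivvo/ → uemgozevivvo.
Rule 3 (degemination): /vv/ is a geminate; the first /v/ deletes. /uemgozevivvo/ → uemgozevivo.
Rule 4 (final vowel raising): /o/ is a mid vowel in word-final position, so it raises to [u]. /uemgozevivo/ → uemgozevivu.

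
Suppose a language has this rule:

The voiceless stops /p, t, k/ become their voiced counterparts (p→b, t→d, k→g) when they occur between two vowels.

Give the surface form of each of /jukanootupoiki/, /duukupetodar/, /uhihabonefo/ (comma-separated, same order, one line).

/jukanootupoiki/: /k/ is a voiceless stop between vowels /u/ and /a/, so it voices to [g]. /t/ is a voiceless stop between vowels /o/ and /u/, so it voices to [d]. /p/ is a voiceless stop between vowels /u/ and /o/, so it voices to [b]. /k/ is a voiceless stop between vowels /i/ and /i/, so it voices to [g]. → [juganooduboigi].
/duukupetodar/: /k/ is a voiceless stop between vowels /u/ and /u/, so it voices to [g]. /p/ is a voiceless stop between vowels /u/ and /e/, so it voices to [b]. /t/ is a voiceless stop between vowels /e/ and /o/, so it voices to [d]. → [duugubedodar].
/uhihabonefo/: the rule's environment is not met; surfaces unchanged as [uhihabonefo].

juganooduboigi, duugubedodar, uhihabonefo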